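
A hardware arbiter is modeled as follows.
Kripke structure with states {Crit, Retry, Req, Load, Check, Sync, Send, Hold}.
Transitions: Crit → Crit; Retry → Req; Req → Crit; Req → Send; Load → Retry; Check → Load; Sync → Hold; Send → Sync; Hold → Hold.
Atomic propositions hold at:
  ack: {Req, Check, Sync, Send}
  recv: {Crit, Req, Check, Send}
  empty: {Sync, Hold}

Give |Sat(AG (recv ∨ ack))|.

Sat(recv ∨ ack) = {Crit, Req, Check, Sync, Send}
AG (recv ∨ ack): greatest fixpoint, start Z0 = {Crit, Req, Check, Sync, Send}, keep only states in Sat with every successor in Z. Z1 = {Crit, Req, Send}; Z2 = {Crit, Req}; Z3 = {Crit}; fixed.
Sat(AG (recv ∨ ack)) = {Crit}
|Sat(AG (recv ∨ ack))| = |{Crit}| = 1.

1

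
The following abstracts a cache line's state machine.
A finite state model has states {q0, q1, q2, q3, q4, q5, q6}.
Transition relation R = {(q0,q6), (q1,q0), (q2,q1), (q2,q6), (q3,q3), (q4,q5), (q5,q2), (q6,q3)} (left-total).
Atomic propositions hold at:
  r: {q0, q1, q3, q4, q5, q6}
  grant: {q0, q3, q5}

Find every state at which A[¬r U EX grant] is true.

{q1, q2, q3, q4, q6}

Sat(¬r) = {q2}
Sat(EX grant) = {s : some successor in {q0, q3, q5}} = {q1, q3, q4, q6}
A[¬r U EX grant]: least fixpoint, start Z0 = Sat(EX grant) = {q1, q3, q4, q6}, add states in Sat(¬r) with every successor in Z. Z1 = {q1, q2, q3, q4, q6}; fixed.
Sat(A[¬r U EX grant]) = {q1, q2, q3, q4, q6}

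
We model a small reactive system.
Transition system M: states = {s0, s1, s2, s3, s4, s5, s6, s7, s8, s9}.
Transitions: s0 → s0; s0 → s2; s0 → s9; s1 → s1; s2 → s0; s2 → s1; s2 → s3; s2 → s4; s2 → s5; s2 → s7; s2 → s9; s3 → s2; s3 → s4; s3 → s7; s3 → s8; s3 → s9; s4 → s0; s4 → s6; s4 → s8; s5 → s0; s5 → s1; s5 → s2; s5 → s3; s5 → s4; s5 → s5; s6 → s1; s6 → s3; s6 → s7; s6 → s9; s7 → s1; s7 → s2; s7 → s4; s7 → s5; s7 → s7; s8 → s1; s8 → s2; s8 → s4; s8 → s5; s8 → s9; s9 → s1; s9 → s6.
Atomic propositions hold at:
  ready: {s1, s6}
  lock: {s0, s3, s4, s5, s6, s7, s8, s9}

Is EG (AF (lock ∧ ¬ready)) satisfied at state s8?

Sat(¬ready) = {s0, s2, s3, s4, s5, s7, s8, s9}
Sat(lock ∧ ¬ready) = {s0, s3, s4, s5, s7, s8, s9}
AF (lock ∧ ¬ready): least fixpoint, start Z0 = {s0, s3, s4, s5, s7, s8, s9}, add states with every successor in Z. Already a fixed point.
Sat(AF (lock ∧ ¬ready)) = {s0, s3, s4, s5, s7, s8, s9}
EG (AF (lock ∧ ¬ready)): greatest fixpoint, start Z0 = {s0, s3, s4, s5, s7, s8, s9}, keep only states in Sat with some successor in Z. Z1 = {s0, s3, s4, s5, s7, s8}; fixed.
Sat(EG (AF (lock ∧ ¬ready))) = {s0, s3, s4, s5, s7, s8}
s8 ∈ Sat(EG (AF (lock ∧ ¬ready))) = {s0, s3, s4, s5, s7, s8}, so the formula holds at s8.

Yes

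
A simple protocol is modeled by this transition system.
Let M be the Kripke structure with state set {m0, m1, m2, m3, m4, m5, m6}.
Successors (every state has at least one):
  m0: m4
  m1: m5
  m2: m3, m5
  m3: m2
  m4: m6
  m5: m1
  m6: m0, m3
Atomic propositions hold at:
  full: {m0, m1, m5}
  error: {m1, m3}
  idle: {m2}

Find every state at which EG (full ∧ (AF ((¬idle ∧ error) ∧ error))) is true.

Sat(¬idle) = {m0, m1, m3, m4, m5, m6}
Sat(¬idle ∧ error) = {m1, m3}
Sat((¬idle ∧ error) ∧ error) = {m1, m3}
AF ((¬idle ∧ error) ∧ error): least fixpoint, start Z0 = {m1, m3}, add states with every successor in Z. Z1 = {m1, m3, m5}; Z2 = {m1, m2, m3, m5}; fixed.
Sat(AF ((¬idle ∧ error) ∧ error)) = {m1, m2, m3, m5}
Sat(full ∧ (AF ((¬idle ∧ error) ∧ error))) = {m1, m5}
EG (full ∧ (AF ((¬idle ∧ error) ∧ error))): greatest fixpoint, start Z0 = {m1, m5}, keep only states in Sat with some successor in Z. Already a fixed point.
Sat(EG (full ∧ (AF ((¬idle ∧ error) ∧ error)))) = {m1, m5}

{m1, m5}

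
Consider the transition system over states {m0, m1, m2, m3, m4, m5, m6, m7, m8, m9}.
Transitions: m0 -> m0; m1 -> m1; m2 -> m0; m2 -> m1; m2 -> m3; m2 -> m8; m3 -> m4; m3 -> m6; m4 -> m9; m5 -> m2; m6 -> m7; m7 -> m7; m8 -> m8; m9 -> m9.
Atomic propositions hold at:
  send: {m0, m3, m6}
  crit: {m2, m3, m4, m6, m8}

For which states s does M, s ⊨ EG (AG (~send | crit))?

Sat(~send) = {m1, m2, m4, m5, m7, m8, m9}
Sat(~send | crit) = {m1, m2, m3, m4, m5, m6, m7, m8, m9}
AG (~send | crit): greatest fixpoint, start Z0 = {m1, m2, m3, m4, m5, m6, m7, m8, m9}, keep only states in Sat with every successor in Z. Z1 = {m1, m3, m4, m5, m6, m7, m8, m9}; Z2 = {m1, m3, m4, m6, m7, m8, m9}; fixed.
Sat(AG (~send | crit)) = {m1, m3, m4, m6, m7, m8, m9}
EG (AG (~send | crit)): greatest fixpoint, start Z0 = {m1, m3, m4, m6, m7, m8, m9}, keep only states in Sat with some successor in Z. Already a fixed point.
Sat(EG (AG (~send | crit))) = {m1, m3, m4, m6, m7, m8, m9}

{m1, m3, m4, m6, m7, m8, m9}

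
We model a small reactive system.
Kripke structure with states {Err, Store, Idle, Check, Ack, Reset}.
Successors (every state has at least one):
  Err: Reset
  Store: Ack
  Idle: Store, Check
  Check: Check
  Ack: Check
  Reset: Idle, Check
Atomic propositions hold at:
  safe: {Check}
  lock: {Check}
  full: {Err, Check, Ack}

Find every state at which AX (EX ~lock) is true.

{Err}

Sat(~lock) = {Err, Store, Idle, Ack, Reset}
Sat(EX ~lock) = {s : some successor in {Err, Store, Idle, Ack, Reset}} = {Err, Store, Idle, Reset}
Sat(AX (EX ~lock)) = {s : every successor in {Err, Store, Idle, Reset}} = {Err}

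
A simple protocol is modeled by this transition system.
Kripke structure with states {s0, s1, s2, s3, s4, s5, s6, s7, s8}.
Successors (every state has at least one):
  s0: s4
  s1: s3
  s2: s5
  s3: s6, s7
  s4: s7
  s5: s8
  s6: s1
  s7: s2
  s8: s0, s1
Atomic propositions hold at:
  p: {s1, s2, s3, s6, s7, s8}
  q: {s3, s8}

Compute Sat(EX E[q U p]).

{s1, s3, s4, s5, s6, s7, s8}

E[q U p]: least fixpoint, start Z0 = Sat(p) = {s1, s2, s3, s6, s7, s8}, add states in Sat(q) with some successor in Z. Already a fixed point.
Sat(E[q U p]) = {s1, s2, s3, s6, s7, s8}
Sat(EX E[q U p]) = {s : some successor in {s1, s2, s3, s6, s7, s8}} = {s1, s3, s4, s5, s6, s7, s8}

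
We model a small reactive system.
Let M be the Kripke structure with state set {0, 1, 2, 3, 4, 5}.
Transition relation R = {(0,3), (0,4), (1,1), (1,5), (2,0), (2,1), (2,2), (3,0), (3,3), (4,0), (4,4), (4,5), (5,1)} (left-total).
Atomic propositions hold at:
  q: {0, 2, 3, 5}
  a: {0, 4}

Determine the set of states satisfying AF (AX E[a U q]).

E[a U q]: least fixpoint, start Z0 = Sat(q) = {0, 2, 3, 5}, add states in Sat(a) with some successor in Z. Z1 = {0, 2, 3, 4, 5}; fixed.
Sat(E[a U q]) = {0, 2, 3, 4, 5}
Sat(AX E[a U q]) = {s : every successor in {0, 2, 3, 4, 5}} = {0, 3, 4}
AF (AX E[a U q]): least fixpoint, start Z0 = {0, 3, 4}, add states with every successor in Z. Already a fixed point.
Sat(AF (AX E[a U q])) = {0, 3, 4}

{0, 3, 4}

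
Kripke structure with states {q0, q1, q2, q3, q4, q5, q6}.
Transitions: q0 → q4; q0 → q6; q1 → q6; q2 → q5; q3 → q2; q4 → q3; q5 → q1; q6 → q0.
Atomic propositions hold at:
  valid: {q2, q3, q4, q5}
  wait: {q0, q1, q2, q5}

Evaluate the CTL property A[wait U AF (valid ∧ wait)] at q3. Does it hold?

Sat(valid ∧ wait) = {q2, q5}
AF (valid ∧ wait): least fixpoint, start Z0 = {q2, q5}, add states with every successor in Z. Z1 = {q2, q3, q5}; Z2 = {q2, q3, q4, q5}; fixed.
Sat(AF (valid ∧ wait)) = {q2, q3, q4, q5}
A[wait U AF (valid ∧ wait)]: least fixpoint, start Z0 = Sat(AF (valid ∧ wait)) = {q2, q3, q4, q5}, add states in Sat(wait) with every successor in Z. Already a fixed point.
Sat(A[wait U AF (valid ∧ wait)]) = {q2, q3, q4, q5}
q3 ∈ Sat(A[wait U AF (valid ∧ wait)]) = {q2, q3, q4, q5}, so the formula holds at q3.

Yes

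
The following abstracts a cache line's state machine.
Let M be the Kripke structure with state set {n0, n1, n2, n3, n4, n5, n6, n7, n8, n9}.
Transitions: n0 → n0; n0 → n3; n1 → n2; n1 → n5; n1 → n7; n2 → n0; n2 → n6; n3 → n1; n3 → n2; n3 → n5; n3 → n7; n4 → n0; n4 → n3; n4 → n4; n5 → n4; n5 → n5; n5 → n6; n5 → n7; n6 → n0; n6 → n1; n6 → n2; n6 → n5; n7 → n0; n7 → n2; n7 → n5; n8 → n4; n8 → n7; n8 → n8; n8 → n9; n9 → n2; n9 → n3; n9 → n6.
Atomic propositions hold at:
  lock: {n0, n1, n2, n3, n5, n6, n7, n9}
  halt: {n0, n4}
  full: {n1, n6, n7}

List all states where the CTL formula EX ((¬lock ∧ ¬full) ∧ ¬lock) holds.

Sat(¬lock) = {n4, n8}
Sat(¬full) = {n0, n2, n3, n4, n5, n8, n9}
Sat(¬lock ∧ ¬full) = {n4, n8}
Sat((¬lock ∧ ¬full) ∧ ¬lock) = {n4, n8}
Sat(EX ((¬lock ∧ ¬full) ∧ ¬lock)) = {s : some successor in {n4, n8}} = {n4, n5, n8}

{n4, n5, n8}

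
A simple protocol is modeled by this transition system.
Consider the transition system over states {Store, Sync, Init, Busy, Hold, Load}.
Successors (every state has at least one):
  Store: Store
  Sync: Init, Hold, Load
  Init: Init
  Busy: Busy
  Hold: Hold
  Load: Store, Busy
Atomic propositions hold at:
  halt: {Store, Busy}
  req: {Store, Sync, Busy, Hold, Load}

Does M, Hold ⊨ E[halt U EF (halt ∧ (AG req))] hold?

AG req: greatest fixpoint, start Z0 = {Store, Sync, Busy, Hold, Load}, keep only states in Sat with every successor in Z. Z1 = {Store, Busy, Hold, Load}; fixed.
Sat(AG req) = {Store, Busy, Hold, Load}
Sat(halt ∧ (AG req)) = {Store, Busy}
EF (halt ∧ (AG req)): least fixpoint, start Z0 = {Store, Busy}, add states with some successor in Z. Z1 = {Store, Busy, Load}; Z2 = {Store, Sync, Busy, Load}; fixed.
Sat(EF (halt ∧ (AG req))) = {Store, Sync, Busy, Load}
E[halt U EF (halt ∧ (AG req))]: least fixpoint, start Z0 = Sat(EF (halt ∧ (AG req))) = {Store, Sync, Busy, Load}, add states in Sat(halt) with some successor in Z. Already a fixed point.
Sat(E[halt U EF (halt ∧ (AG req))]) = {Store, Sync, Busy, Load}
Hold ∉ Sat(E[halt U EF (halt ∧ (AG req))]) = {Store, Sync, Busy, Load}, so the formula does not hold at Hold.

No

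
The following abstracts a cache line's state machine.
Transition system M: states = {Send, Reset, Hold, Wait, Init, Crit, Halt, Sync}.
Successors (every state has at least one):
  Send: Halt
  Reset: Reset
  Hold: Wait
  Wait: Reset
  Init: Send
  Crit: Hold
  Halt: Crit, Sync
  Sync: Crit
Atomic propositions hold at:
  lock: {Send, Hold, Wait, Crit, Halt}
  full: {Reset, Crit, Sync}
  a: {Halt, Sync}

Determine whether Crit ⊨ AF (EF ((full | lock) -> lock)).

Yes

Sat(full | lock) = {Send, Reset, Hold, Wait, Crit, Halt, Sync}
Sat((full | lock) -> lock) = {Send, Hold, Wait, Init, Crit, Halt}
EF ((full | lock) -> lock): least fixpoint, start Z0 = {Send, Hold, Wait, Init, Crit, Halt}, add states with some successor in Z. Z1 = {Send, Hold, Wait, Init, Crit, Halt, Sync}; fixed.
Sat(EF ((full | lock) -> lock)) = {Send, Hold, Wait, Init, Crit, Halt, Sync}
AF (EF ((full | lock) -> lock)): least fixpoint, start Z0 = {Send, Hold, Wait, Init, Crit, Halt, Sync}, add states with every successor in Z. Already a fixed point.
Sat(AF (EF ((full | lock) -> lock))) = {Send, Hold, Wait, Init, Crit, Halt, Sync}
Crit ∈ Sat(AF (EF ((full | lock) -> lock))) = {Send, Hold, Wait, Init, Crit, Halt, Sync}, so the formula holds at Crit.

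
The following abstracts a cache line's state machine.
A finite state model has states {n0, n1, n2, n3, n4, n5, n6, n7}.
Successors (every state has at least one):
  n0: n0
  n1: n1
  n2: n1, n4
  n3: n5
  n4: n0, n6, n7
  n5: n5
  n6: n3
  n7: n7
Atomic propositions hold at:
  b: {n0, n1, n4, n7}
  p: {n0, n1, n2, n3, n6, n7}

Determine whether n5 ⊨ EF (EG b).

EG b: greatest fixpoint, start Z0 = {n0, n1, n4, n7}, keep only states in Sat with some successor in Z. Already a fixed point.
Sat(EG b) = {n0, n1, n4, n7}
EF (EG b): least fixpoint, start Z0 = {n0, n1, n4, n7}, add states with some successor in Z. Z1 = {n0, n1, n2, n4, n7}; fixed.
Sat(EF (EG b)) = {n0, n1, n2, n4, n7}
n5 ∉ Sat(EF (EG b)) = {n0, n1, n2, n4, n7}, so the formula does not hold at n5.

No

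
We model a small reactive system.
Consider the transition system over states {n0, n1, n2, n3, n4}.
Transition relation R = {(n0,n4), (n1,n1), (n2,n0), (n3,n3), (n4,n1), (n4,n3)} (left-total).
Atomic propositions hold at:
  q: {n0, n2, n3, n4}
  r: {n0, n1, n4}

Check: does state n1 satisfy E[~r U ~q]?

Sat(~r) = {n2, n3}
Sat(~q) = {n1}
E[~r U ~q]: least fixpoint, start Z0 = Sat(~q) = {n1}, add states in Sat(~r) with some successor in Z. Already a fixed point.
Sat(E[~r U ~q]) = {n1}
n1 ∈ Sat(E[~r U ~q]) = {n1}, so the formula holds at n1.

Yes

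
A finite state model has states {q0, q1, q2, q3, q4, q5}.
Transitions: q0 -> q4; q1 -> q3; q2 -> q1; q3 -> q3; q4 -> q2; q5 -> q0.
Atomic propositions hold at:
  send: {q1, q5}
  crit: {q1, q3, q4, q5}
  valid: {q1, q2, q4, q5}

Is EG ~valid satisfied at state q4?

Sat(~valid) = {q0, q3}
EG ~valid: greatest fixpoint, start Z0 = {q0, q3}, keep only states in Sat with some successor in Z. Z1 = {q3}; fixed.
Sat(EG ~valid) = {q3}
q4 ∉ Sat(EG ~valid) = {q3}, so the formula does not hold at q4.

No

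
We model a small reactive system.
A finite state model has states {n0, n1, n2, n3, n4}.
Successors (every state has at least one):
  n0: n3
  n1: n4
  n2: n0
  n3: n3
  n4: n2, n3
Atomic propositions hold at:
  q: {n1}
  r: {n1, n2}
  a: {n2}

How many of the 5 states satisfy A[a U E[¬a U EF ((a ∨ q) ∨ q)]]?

3

Sat(¬a) = {n0, n1, n3, n4}
Sat(a ∨ q) = {n1, n2}
Sat((a ∨ q) ∨ q) = {n1, n2}
EF ((a ∨ q) ∨ q): least fixpoint, start Z0 = {n1, n2}, add states with some successor in Z. Z1 = {n1, n2, n4}; fixed.
Sat(EF ((a ∨ q) ∨ q)) = {n1, n2, n4}
E[¬a U EF ((a ∨ q) ∨ q)]: least fixpoint, start Z0 = Sat(EF ((a ∨ q) ∨ q)) = {n1, n2, n4}, add states in Sat(¬a) with some successor in Z. Already a fixed point.
Sat(E[¬a U EF ((a ∨ q) ∨ q)]) = {n1, n2, n4}
A[a U E[¬a U EF ((a ∨ q) ∨ q)]]: least fixpoint, start Z0 = Sat(E[¬a U EF ((a ∨ q) ∨ q)]) = {n1, n2, n4}, add states in Sat(a) with every successor in Z. Already a fixed point.
Sat(A[a U E[¬a U EF ((a ∨ q) ∨ q)]]) = {n1, n2, n4}
|Sat(A[a U E[¬a U EF ((a ∨ q) ∨ q)]])| = |{n1, n2, n4}| = 3.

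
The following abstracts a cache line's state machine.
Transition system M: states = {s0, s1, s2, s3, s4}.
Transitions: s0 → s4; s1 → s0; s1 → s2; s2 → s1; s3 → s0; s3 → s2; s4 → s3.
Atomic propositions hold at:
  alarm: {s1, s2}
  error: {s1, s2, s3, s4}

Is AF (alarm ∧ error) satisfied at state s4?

Sat(alarm ∧ error) = {s1, s2}
AF (alarm ∧ error): least fixpoint, start Z0 = {s1, s2}, add states with every successor in Z. Already a fixed point.
Sat(AF (alarm ∧ error)) = {s1, s2}
s4 ∉ Sat(AF (alarm ∧ error)) = {s1, s2}, so the formula does not hold at s4.

No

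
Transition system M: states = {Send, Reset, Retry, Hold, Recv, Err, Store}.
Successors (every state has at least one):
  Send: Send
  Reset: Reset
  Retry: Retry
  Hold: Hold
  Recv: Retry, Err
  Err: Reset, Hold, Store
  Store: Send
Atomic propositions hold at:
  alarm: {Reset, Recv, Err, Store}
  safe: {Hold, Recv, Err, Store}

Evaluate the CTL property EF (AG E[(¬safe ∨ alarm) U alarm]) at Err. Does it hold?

Sat(¬safe) = {Send, Reset, Retry}
Sat(¬safe ∨ alarm) = {Send, Reset, Retry, Recv, Err, Store}
E[(¬safe ∨ alarm) U alarm]: least fixpoint, start Z0 = Sat(alarm) = {Reset, Recv, Err, Store}, add states in Sat(¬safe ∨ alarm) with some successor in Z. Already a fixed point.
Sat(E[(¬safe ∨ alarm) U alarm]) = {Reset, Recv, Err, Store}
AG E[(¬safe ∨ alarm) U alarm]: greatest fixpoint, start Z0 = {Reset, Recv, Err, Store}, keep only states in Sat with every successor in Z. Z1 = {Reset}; fixed.
Sat(AG E[(¬safe ∨ alarm) U alarm]) = {Reset}
EF (AG E[(¬safe ∨ alarm) U alarm]): least fixpoint, start Z0 = {Reset}, add states with some successor in Z. Z1 = {Reset, Err}; Z2 = {Reset, Recv, Err}; fixed.
Sat(EF (AG E[(¬safe ∨ alarm) U alarm])) = {Reset, Recv, Err}
Err ∈ Sat(EF (AG E[(¬safe ∨ alarm) U alarm])) = {Reset, Recv, Err}, so the formula holds at Err.

Yes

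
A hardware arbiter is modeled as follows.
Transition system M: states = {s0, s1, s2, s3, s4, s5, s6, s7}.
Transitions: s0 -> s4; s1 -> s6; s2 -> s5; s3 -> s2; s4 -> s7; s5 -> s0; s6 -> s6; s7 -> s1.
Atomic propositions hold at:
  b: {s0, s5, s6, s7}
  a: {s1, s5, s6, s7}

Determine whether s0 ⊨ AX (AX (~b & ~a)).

Sat(~b) = {s1, s2, s3, s4}
Sat(~a) = {s0, s2, s3, s4}
Sat(~b & ~a) = {s2, s3, s4}
Sat(AX (~b & ~a)) = {s : every successor in {s2, s3, s4}} = {s0, s3}
Sat(AX (AX (~b & ~a))) = {s : every successor in {s0, s3}} = {s5}
s0 ∉ Sat(AX (AX (~b & ~a))) = {s5}, so the formula does not hold at s0.

No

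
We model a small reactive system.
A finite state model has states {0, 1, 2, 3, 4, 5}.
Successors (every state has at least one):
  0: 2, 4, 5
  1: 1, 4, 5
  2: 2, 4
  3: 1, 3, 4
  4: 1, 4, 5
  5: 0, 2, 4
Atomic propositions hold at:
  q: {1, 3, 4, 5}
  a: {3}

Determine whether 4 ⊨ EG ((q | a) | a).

Yes

Sat(q | a) = {1, 3, 4, 5}
Sat((q | a) | a) = {1, 3, 4, 5}
EG ((q | a) | a): greatest fixpoint, start Z0 = {1, 3, 4, 5}, keep only states in Sat with some successor in Z. Already a fixed point.
Sat(EG ((q | a) | a)) = {1, 3, 4, 5}
4 ∈ Sat(EG ((q | a) | a)) = {1, 3, 4, 5}, so the formula holds at 4.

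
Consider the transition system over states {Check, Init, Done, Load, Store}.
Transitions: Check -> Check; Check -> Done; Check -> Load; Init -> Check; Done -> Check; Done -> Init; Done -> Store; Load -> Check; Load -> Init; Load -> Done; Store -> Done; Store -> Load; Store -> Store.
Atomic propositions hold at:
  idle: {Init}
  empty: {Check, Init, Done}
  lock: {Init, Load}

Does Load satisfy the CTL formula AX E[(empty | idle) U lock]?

Yes

Sat(empty | idle) = {Check, Init, Done}
E[(empty | idle) U lock]: least fixpoint, start Z0 = Sat(lock) = {Init, Load}, add states in Sat(empty | idle) with some successor in Z. Z1 = {Check, Init, Done, Load}; fixed.
Sat(E[(empty | idle) U lock]) = {Check, Init, Done, Load}
Sat(AX E[(empty | idle) U lock]) = {s : every successor in {Check, Init, Done, Load}} = {Check, Init, Load}
Load ∈ Sat(AX E[(empty | idle) U lock]) = {Check, Init, Load}, so the formula holds at Load.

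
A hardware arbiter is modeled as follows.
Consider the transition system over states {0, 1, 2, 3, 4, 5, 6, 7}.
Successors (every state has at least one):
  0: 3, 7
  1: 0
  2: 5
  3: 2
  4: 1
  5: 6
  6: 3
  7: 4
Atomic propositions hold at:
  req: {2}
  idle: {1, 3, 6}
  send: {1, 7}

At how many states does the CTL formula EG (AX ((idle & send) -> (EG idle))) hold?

Sat(idle & send) = {1}
EG idle: greatest fixpoint, start Z0 = {1, 3, 6}, keep only states in Sat with some successor in Z. Z1 = {6}; Z2 = ∅; fixed.
Sat(EG idle) = ∅
Sat((idle & send) -> (EG idle)) = {0, 2, 3, 4, 5, 6, 7}
Sat(AX ((idle & send) -> (EG idle))) = {s : every successor in {0, 2, 3, 4, 5, 6, 7}} = {0, 1, 2, 3, 5, 6, 7}
EG (AX ((idle & send) -> (EG idle))): greatest fixpoint, start Z0 = {0, 1, 2, 3, 5, 6, 7}, keep only states in Sat with some successor in Z. Z1 = {0, 1, 2, 3, 5, 6}; fixed.
Sat(EG (AX ((idle & send) -> (EG idle)))) = {0, 1, 2, 3, 5, 6}
|Sat(EG (AX ((idle & send) -> (EG idle))))| = |{0, 1, 2, 3, 5, 6}| = 6.

6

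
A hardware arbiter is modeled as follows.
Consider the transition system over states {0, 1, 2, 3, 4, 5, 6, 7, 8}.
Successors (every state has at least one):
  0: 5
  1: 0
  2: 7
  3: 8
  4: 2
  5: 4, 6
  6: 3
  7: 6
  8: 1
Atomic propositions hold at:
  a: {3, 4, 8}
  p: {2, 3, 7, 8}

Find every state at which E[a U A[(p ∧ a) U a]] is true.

Sat(p ∧ a) = {3, 8}
A[(p ∧ a) U a]: least fixpoint, start Z0 = Sat(a) = {3, 4, 8}, add states in Sat(p ∧ a) with every successor in Z. Already a fixed point.
Sat(A[(p ∧ a) U a]) = {3, 4, 8}
E[a U A[(p ∧ a) U a]]: least fixpoint, start Z0 = Sat(A[(p ∧ a) U a]) = {3, 4, 8}, add states in Sat(a) with some successor in Z. Already a fixed point.
Sat(E[a U A[(p ∧ a) U a]]) = {3, 4, 8}

{3, 4, 8}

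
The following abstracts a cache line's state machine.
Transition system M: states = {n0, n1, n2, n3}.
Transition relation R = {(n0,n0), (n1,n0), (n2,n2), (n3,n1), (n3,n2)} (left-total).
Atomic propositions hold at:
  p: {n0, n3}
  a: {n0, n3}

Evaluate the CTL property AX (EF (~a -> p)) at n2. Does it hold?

Sat(~a) = {n1, n2}
Sat(~a -> p) = {n0, n3}
EF (~a -> p): least fixpoint, start Z0 = {n0, n3}, add states with some successor in Z. Z1 = {n0, n1, n3}; fixed.
Sat(EF (~a -> p)) = {n0, n1, n3}
Sat(AX (EF (~a -> p))) = {s : every successor in {n0, n1, n3}} = {n0, n1}
n2 ∉ Sat(AX (EF (~a -> p))) = {n0, n1}, so the formula does not hold at n2.

No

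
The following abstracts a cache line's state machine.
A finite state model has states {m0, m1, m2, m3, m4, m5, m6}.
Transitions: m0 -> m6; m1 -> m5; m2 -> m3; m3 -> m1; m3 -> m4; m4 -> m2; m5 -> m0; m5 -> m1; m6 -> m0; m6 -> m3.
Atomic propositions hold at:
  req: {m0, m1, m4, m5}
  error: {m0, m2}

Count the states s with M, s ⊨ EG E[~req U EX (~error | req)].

6

Sat(~req) = {m2, m3, m6}
Sat(~error) = {m1, m3, m4, m5, m6}
Sat(~error | req) = {m0, m1, m3, m4, m5, m6}
Sat(EX (~error | req)) = {s : some successor in {m0, m1, m3, m4, m5, m6}} = {m0, m1, m2, m3, m5, m6}
E[~req U EX (~error | req)]: least fixpoint, start Z0 = Sat(EX (~error | req)) = {m0, m1, m2, m3, m5, m6}, add states in Sat(~req) with some successor in Z. Already a fixed point.
Sat(E[~req U EX (~error | req)]) = {m0, m1, m2, m3, m5, m6}
EG E[~req U EX (~error | req)]: greatest fixpoint, start Z0 = {m0, m1, m2, m3, m5, m6}, keep only states in Sat with some successor in Z. Already a fixed point.
Sat(EG E[~req U EX (~error | req)]) = {m0, m1, m2, m3, m5, m6}
|Sat(EG E[~req U EX (~error | req)])| = |{m0, m1, m2, m3, m5, m6}| = 6.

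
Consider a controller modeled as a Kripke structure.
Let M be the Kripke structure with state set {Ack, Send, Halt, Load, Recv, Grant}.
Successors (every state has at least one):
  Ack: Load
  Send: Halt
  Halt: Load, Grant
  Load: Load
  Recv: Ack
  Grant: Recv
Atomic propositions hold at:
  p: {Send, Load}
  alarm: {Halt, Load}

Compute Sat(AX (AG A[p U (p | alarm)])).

{Ack, Load}

Sat(p | alarm) = {Send, Halt, Load}
A[p U (p | alarm)]: least fixpoint, start Z0 = Sat((p | alarm)) = {Send, Halt, Load}, add states in Sat(p) with every successor in Z. Already a fixed point.
Sat(A[p U (p | alarm)]) = {Send, Halt, Load}
AG A[p U (p | alarm)]: greatest fixpoint, start Z0 = {Send, Halt, Load}, keep only states in Sat with every successor in Z. Z1 = {Send, Load}; Z2 = {Load}; fixed.
Sat(AG A[p U (p | alarm)]) = {Load}
Sat(AX (AG A[p U (p | alarm)])) = {s : every successor in {Load}} = {Ack, Load}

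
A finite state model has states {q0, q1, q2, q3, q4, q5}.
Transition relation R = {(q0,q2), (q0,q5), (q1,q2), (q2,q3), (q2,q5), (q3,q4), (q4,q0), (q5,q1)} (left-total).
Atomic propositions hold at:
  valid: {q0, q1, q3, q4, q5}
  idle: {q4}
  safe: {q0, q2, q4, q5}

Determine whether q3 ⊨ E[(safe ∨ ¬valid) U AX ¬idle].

Sat(¬valid) = {q2}
Sat(safe ∨ ¬valid) = {q0, q2, q4, q5}
Sat(¬idle) = {q0, q1, q2, q3, q5}
Sat(AX ¬idle) = {s : every successor in {q0, q1, q2, q3, q5}} = {q0, q1, q2, q4, q5}
E[(safe ∨ ¬valid) U AX ¬idle]: least fixpoint, start Z0 = Sat(AX ¬idle) = {q0, q1, q2, q4, q5}, add states in Sat(safe ∨ ¬valid) with some successor in Z. Already a fixed point.
Sat(E[(safe ∨ ¬valid) U AX ¬idle]) = {q0, q1, q2, q4, q5}
q3 ∉ Sat(E[(safe ∨ ¬valid) U AX ¬idle]) = {q0, q1, q2, q4, q5}, so the formula does not hold at q3.

No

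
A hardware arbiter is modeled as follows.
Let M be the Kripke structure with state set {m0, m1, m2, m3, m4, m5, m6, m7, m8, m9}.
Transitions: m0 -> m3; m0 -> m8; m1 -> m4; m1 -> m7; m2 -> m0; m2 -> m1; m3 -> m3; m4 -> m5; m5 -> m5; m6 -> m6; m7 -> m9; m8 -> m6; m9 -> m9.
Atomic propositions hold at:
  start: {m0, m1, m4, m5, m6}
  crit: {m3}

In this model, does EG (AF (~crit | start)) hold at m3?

No

Sat(~crit) = {m0, m1, m2, m4, m5, m6, m7, m8, m9}
Sat(~crit | start) = {m0, m1, m2, m4, m5, m6, m7, m8, m9}
AF (~crit | start): least fixpoint, start Z0 = {m0, m1, m2, m4, m5, m6, m7, m8, m9}, add states with every successor in Z. Already a fixed point.
Sat(AF (~crit | start)) = {m0, m1, m2, m4, m5, m6, m7, m8, m9}
EG (AF (~crit | start)): greatest fixpoint, start Z0 = {m0, m1, m2, m4, m5, m6, m7, m8, m9}, keep only states in Sat with some successor in Z. Already a fixed point.
Sat(EG (AF (~crit | start))) = {m0, m1, m2, m4, m5, m6, m7, m8, m9}
m3 ∉ Sat(EG (AF (~crit | start))) = {m0, m1, m2, m4, m5, m6, m7, m8, m9}, so the formula does not hold at m3.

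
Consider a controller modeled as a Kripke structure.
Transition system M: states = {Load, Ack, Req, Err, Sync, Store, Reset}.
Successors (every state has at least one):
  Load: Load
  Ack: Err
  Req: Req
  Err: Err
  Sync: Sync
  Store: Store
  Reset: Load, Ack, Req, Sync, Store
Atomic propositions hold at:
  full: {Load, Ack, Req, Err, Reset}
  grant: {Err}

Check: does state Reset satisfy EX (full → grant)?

Sat(full → grant) = {Err, Sync, Store}
Sat(EX (full → grant)) = {s : some successor in {Err, Sync, Store}} = {Ack, Err, Sync, Store, Reset}
Reset ∈ Sat(EX (full → grant)) = {Ack, Err, Sync, Store, Reset}, so the formula holds at Reset.

Yes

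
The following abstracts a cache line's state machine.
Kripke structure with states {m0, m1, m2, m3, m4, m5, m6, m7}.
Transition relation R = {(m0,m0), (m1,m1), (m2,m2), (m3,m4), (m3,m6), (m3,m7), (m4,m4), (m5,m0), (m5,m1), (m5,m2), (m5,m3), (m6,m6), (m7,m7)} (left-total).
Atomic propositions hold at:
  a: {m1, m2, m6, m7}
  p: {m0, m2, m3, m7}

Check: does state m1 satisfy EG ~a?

No

Sat(~a) = {m0, m3, m4, m5}
EG ~a: greatest fixpoint, start Z0 = {m0, m3, m4, m5}, keep only states in Sat with some successor in Z. Already a fixed point.
Sat(EG ~a) = {m0, m3, m4, m5}
m1 ∉ Sat(EG ~a) = {m0, m3, m4, m5}, so the formula does not hold at m1.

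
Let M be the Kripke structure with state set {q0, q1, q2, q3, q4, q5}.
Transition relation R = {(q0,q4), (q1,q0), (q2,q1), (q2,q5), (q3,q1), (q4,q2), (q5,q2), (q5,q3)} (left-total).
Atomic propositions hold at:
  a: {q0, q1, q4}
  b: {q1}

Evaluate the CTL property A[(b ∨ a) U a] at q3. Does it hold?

No

Sat(b ∨ a) = {q0, q1, q4}
A[(b ∨ a) U a]: least fixpoint, start Z0 = Sat(a) = {q0, q1, q4}, add states in Sat(b ∨ a) with every successor in Z. Already a fixed point.
Sat(A[(b ∨ a) U a]) = {q0, q1, q4}
q3 ∉ Sat(A[(b ∨ a) U a]) = {q0, q1, q4}, so the formula does not hold at q3.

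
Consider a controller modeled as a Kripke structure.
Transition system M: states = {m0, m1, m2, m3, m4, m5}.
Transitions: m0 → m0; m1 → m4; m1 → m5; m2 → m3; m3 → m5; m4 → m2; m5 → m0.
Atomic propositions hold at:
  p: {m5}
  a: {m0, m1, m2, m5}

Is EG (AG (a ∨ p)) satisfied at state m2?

Sat(a ∨ p) = {m0, m1, m2, m5}
AG (a ∨ p): greatest fixpoint, start Z0 = {m0, m1, m2, m5}, keep only states in Sat with every successor in Z. Z1 = {m0, m5}; fixed.
Sat(AG (a ∨ p)) = {m0, m5}
EG (AG (a ∨ p)): greatest fixpoint, start Z0 = {m0, m5}, keep only states in Sat with some successor in Z. Already a fixed point.
Sat(EG (AG (a ∨ p))) = {m0, m5}
m2 ∉ Sat(EG (AG (a ∨ p))) = {m0, m5}, so the formula does not hold at m2.

No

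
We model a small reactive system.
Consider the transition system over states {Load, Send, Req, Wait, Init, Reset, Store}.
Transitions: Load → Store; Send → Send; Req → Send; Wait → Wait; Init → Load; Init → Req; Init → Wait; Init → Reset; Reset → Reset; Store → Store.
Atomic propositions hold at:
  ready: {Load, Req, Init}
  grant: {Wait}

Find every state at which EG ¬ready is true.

{Send, Wait, Reset, Store}

Sat(¬ready) = {Send, Wait, Reset, Store}
EG ¬ready: greatest fixpoint, start Z0 = {Send, Wait, Reset, Store}, keep only states in Sat with some successor in Z. Already a fixed point.
Sat(EG ¬ready) = {Send, Wait, Reset, Store}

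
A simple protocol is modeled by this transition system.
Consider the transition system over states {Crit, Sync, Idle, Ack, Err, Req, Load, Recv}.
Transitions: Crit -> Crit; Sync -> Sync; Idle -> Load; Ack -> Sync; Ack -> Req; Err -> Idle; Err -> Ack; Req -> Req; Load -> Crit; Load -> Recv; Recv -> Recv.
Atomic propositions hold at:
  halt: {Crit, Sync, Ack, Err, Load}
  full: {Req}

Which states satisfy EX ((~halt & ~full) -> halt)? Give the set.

Sat(~halt) = {Idle, Req, Recv}
Sat(~full) = {Crit, Sync, Idle, Ack, Err, Load, Recv}
Sat(~halt & ~full) = {Idle, Recv}
Sat((~halt & ~full) -> halt) = {Crit, Sync, Ack, Err, Req, Load}
Sat(EX ((~halt & ~full) -> halt)) = {s : some successor in {Crit, Sync, Ack, Err, Req, Load}} = {Crit, Sync, Idle, Ack, Err, Req, Load}

{Crit, Sync, Idle, Ack, Err, Req, Load}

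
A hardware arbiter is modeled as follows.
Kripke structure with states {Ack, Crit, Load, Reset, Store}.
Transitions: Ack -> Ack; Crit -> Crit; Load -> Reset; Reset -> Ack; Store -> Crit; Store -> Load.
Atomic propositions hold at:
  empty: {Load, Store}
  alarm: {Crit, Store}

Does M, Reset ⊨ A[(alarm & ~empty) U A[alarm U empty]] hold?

No

Sat(~empty) = {Ack, Crit, Reset}
Sat(alarm & ~empty) = {Crit}
A[alarm U empty]: least fixpoint, start Z0 = Sat(empty) = {Load, Store}, add states in Sat(alarm) with every successor in Z. Already a fixed point.
Sat(A[alarm U empty]) = {Load, Store}
A[(alarm & ~empty) U A[alarm U empty]]: least fixpoint, start Z0 = Sat(A[alarm U empty]) = {Load, Store}, add states in Sat(alarm & ~empty) with every successor in Z. Already a fixed point.
Sat(A[(alarm & ~empty) U A[alarm U empty]]) = {Load, Store}
Reset ∉ Sat(A[(alarm & ~empty) U A[alarm U empty]]) = {Load, Store}, so the formula does not hold at Reset.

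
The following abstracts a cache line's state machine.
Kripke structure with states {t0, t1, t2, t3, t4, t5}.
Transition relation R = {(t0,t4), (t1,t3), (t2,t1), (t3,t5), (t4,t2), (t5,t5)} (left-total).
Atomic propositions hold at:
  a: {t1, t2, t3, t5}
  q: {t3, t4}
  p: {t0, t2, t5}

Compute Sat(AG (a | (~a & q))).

Sat(~a) = {t0, t4}
Sat(~a & q) = {t4}
Sat(a | (~a & q)) = {t1, t2, t3, t4, t5}
AG (a | (~a & q)): greatest fixpoint, start Z0 = {t1, t2, t3, t4, t5}, keep only states in Sat with every successor in Z. Already a fixed point.
Sat(AG (a | (~a & q))) = {t1, t2, t3, t4, t5}

{t1, t2, t3, t4, t5}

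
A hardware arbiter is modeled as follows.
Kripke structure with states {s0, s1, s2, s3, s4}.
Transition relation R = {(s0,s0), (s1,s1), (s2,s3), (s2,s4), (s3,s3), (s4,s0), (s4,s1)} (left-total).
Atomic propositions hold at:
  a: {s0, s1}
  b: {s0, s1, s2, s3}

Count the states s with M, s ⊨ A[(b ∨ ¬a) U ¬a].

Sat(¬a) = {s2, s3, s4}
Sat(b ∨ ¬a) = {s0, s1, s2, s3, s4}
A[(b ∨ ¬a) U ¬a]: least fixpoint, start Z0 = Sat(¬a) = {s2, s3, s4}, add states in Sat(b ∨ ¬a) with every successor in Z. Already a fixed point.
Sat(A[(b ∨ ¬a) U ¬a]) = {s2, s3, s4}
|Sat(A[(b ∨ ¬a) U ¬a])| = |{s2, s3, s4}| = 3.

3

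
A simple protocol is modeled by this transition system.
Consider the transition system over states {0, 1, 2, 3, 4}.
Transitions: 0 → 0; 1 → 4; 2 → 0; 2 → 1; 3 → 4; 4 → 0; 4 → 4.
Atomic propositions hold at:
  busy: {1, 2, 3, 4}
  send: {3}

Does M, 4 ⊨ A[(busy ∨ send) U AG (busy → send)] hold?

No

Sat(busy ∨ send) = {1, 2, 3, 4}
Sat(busy → send) = {0, 3}
AG (busy → send): greatest fixpoint, start Z0 = {0, 3}, keep only states in Sat with every successor in Z. Z1 = {0}; fixed.
Sat(AG (busy → send)) = {0}
A[(busy ∨ send) U AG (busy → send)]: least fixpoint, start Z0 = Sat(AG (busy → send)) = {0}, add states in Sat(busy ∨ send) with every successor in Z. Already a fixed point.
Sat(A[(busy ∨ send) U AG (busy → send)]) = {0}
4 ∉ Sat(A[(busy ∨ send) U AG (busy → send)]) = {0}, so the formula does not hold at 4.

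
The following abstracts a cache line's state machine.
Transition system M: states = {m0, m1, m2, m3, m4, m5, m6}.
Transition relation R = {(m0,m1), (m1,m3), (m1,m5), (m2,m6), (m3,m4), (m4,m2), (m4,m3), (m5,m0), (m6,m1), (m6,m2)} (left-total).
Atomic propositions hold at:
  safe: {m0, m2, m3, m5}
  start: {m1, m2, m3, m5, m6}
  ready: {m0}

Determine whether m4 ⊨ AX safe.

Sat(AX safe) = {s : every successor in {m0, m2, m3, m5}} = {m1, m4, m5}
m4 ∈ Sat(AX safe) = {m1, m4, m5}, so the formula holds at m4.

Yes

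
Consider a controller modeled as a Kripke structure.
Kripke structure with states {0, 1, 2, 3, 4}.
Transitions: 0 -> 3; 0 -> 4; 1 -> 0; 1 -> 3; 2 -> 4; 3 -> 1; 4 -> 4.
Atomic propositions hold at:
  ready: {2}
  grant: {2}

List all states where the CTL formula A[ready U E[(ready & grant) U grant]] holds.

{2}

Sat(ready & grant) = {2}
E[(ready & grant) U grant]: least fixpoint, start Z0 = Sat(grant) = {2}, add states in Sat(ready & grant) with some successor in Z. Already a fixed point.
Sat(E[(ready & grant) U grant]) = {2}
A[ready U E[(ready & grant) U grant]]: least fixpoint, start Z0 = Sat(E[(ready & grant) U grant]) = {2}, add states in Sat(ready) with every successor in Z. Already a fixed point.
Sat(A[ready U E[(ready & grant) U grant]]) = {2}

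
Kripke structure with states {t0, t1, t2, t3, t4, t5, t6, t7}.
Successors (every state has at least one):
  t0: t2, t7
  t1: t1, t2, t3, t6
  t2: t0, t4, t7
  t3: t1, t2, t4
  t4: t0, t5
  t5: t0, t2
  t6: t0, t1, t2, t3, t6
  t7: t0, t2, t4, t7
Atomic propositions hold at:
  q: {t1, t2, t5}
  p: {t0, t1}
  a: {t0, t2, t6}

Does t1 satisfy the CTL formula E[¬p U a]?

Sat(¬p) = {t2, t3, t4, t5, t6, t7}
E[¬p U a]: least fixpoint, start Z0 = Sat(a) = {t0, t2, t6}, add states in Sat(¬p) with some successor in Z. Z1 = {t0, t2, t3, t4, t5, t6, t7}; fixed.
Sat(E[¬p U a]) = {t0, t2, t3, t4, t5, t6, t7}
t1 ∉ Sat(E[¬p U a]) = {t0, t2, t3, t4, t5, t6, t7}, so the formula does not hold at t1.

No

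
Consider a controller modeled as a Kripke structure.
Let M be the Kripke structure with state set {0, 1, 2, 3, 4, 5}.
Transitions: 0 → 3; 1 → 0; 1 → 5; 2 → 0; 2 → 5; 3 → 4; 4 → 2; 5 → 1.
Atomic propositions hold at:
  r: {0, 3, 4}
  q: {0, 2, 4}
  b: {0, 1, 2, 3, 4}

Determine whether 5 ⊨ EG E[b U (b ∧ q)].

Sat(b ∧ q) = {0, 2, 4}
E[b U (b ∧ q)]: least fixpoint, start Z0 = Sat((b ∧ q)) = {0, 2, 4}, add states in Sat(b) with some successor in Z. Z1 = {0, 1, 2, 3, 4}; fixed.
Sat(E[b U (b ∧ q)]) = {0, 1, 2, 3, 4}
EG E[b U (b ∧ q)]: greatest fixpoint, start Z0 = {0, 1, 2, 3, 4}, keep only states in Sat with some successor in Z. Already a fixed point.
Sat(EG E[b U (b ∧ q)]) = {0, 1, 2, 3, 4}
5 ∉ Sat(EG E[b U (b ∧ q)]) = {0, 1, 2, 3, 4}, so the formula does not hold at 5.

No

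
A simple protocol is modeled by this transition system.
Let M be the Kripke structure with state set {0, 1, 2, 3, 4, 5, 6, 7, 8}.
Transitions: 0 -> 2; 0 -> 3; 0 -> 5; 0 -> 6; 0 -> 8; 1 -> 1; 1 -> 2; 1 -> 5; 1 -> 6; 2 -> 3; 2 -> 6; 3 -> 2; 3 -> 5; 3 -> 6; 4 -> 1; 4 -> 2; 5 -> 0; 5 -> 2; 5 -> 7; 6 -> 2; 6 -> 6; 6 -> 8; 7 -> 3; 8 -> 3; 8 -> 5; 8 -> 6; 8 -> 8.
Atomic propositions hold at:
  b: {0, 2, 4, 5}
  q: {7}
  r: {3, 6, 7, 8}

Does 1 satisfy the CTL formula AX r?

No

Sat(AX r) = {s : every successor in {3, 6, 7, 8}} = {2, 7}
1 ∉ Sat(AX r) = {2, 7}, so the formula does not hold at 1.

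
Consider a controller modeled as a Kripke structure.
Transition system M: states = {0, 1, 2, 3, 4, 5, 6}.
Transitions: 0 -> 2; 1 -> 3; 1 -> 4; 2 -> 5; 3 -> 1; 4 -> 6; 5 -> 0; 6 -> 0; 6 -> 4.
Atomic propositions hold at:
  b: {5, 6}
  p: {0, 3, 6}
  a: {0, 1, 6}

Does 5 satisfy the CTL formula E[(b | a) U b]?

Sat(b | a) = {0, 1, 5, 6}
E[(b | a) U b]: least fixpoint, start Z0 = Sat(b) = {5, 6}, add states in Sat(b | a) with some successor in Z. Already a fixed point.
Sat(E[(b | a) U b]) = {5, 6}
5 ∈ Sat(E[(b | a) U b]) = {5, 6}, so the formula holds at 5.

Yes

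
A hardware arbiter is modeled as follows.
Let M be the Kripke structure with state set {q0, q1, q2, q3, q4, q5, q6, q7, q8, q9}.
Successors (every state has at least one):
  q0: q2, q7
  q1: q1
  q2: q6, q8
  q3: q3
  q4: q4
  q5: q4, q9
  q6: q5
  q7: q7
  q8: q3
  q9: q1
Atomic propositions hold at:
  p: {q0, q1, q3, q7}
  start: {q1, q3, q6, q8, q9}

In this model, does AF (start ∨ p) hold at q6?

Sat(start ∨ p) = {q0, q1, q3, q6, q7, q8, q9}
AF (start ∨ p): least fixpoint, start Z0 = {q0, q1, q3, q6, q7, q8, q9}, add states with every successor in Z. Z1 = {q0, q1, q2, q3, q6, q7, q8, q9}; fixed.
Sat(AF (start ∨ p)) = {q0, q1, q2, q3, q6, q7, q8, q9}
q6 ∈ Sat(AF (start ∨ p)) = {q0, q1, q2, q3, q6, q7, q8, q9}, so the formula holds at q6.

Yes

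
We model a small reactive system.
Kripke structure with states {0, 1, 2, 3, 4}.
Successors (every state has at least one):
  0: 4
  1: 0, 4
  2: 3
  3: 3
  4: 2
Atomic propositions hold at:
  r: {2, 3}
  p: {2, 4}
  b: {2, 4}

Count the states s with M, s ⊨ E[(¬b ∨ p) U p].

4

Sat(¬b) = {0, 1, 3}
Sat(¬b ∨ p) = {0, 1, 2, 3, 4}
E[(¬b ∨ p) U p]: least fixpoint, start Z0 = Sat(p) = {2, 4}, add states in Sat(¬b ∨ p) with some successor in Z. Z1 = {0, 1, 2, 4}; fixed.
Sat(E[(¬b ∨ p) U p]) = {0, 1, 2, 4}
|Sat(E[(¬b ∨ p) U p])| = |{0, 1, 2, 4}| = 4.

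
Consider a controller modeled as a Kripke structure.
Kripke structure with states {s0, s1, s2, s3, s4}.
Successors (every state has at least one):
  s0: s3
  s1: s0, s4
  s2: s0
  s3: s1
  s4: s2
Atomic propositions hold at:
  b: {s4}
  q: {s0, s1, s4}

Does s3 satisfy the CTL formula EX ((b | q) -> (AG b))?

Sat(b | q) = {s0, s1, s4}
AG b: greatest fixpoint, start Z0 = {s4}, keep only states in Sat with every successor in Z. Z1 = ∅; fixed.
Sat(AG b) = ∅
Sat((b | q) -> (AG b)) = {s2, s3}
Sat(EX ((b | q) -> (AG b))) = {s : some successor in {s2, s3}} = {s0, s4}
s3 ∉ Sat(EX ((b | q) -> (AG b))) = {s0, s4}, so the formula does not hold at s3.

No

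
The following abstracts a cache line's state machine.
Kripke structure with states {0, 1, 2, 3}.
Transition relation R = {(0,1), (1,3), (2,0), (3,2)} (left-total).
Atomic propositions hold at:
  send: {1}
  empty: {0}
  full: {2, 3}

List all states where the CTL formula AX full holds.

Sat(AX full) = {s : every successor in {2, 3}} = {1, 3}

{1, 3}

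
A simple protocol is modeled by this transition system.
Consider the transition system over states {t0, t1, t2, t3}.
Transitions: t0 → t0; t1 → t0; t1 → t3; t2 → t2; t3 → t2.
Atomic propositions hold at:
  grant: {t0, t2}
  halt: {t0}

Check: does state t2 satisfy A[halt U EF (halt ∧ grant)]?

Sat(halt ∧ grant) = {t0}
EF (halt ∧ grant): least fixpoint, start Z0 = {t0}, add states with some successor in Z. Z1 = {t0, t1}; fixed.
Sat(EF (halt ∧ grant)) = {t0, t1}
A[halt U EF (halt ∧ grant)]: least fixpoint, start Z0 = Sat(EF (halt ∧ grant)) = {t0, t1}, add states in Sat(halt) with every successor in Z. Already a fixed point.
Sat(A[halt U EF (halt ∧ grant)]) = {t0, t1}
t2 ∉ Sat(A[halt U EF (halt ∧ grant)]) = {t0, t1}, so the formula does not hold at t2.

No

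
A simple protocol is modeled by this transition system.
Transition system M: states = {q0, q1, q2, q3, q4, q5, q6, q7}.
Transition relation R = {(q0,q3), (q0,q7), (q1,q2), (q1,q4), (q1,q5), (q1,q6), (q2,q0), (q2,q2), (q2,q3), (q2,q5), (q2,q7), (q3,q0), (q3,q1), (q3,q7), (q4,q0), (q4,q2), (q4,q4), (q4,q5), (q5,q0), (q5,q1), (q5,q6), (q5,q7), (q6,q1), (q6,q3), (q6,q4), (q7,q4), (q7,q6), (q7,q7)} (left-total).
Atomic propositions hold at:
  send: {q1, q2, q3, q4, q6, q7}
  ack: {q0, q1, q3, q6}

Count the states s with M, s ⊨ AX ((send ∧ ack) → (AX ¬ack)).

1

Sat(send ∧ ack) = {q1, q3, q6}
Sat(¬ack) = {q2, q4, q5, q7}
Sat(AX ¬ack) = {s : every successor in {q2, q4, q5, q7}} = ∅
Sat((send ∧ ack) → (AX ¬ack)) = {q0, q2, q4, q5, q7}
Sat(AX ((send ∧ ack) → (AX ¬ack))) = {s : every successor in {q0, q2, q4, q5, q7}} = {q4}
|Sat(AX ((send ∧ ack) → (AX ¬ack)))| = |{q4}| = 1.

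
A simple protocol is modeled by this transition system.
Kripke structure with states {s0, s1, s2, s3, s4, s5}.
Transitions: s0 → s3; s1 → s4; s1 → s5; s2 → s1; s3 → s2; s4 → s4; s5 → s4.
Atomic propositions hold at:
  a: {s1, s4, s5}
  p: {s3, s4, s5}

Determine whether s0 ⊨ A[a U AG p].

AG p: greatest fixpoint, start Z0 = {s3, s4, s5}, keep only states in Sat with every successor in Z. Z1 = {s4, s5}; fixed.
Sat(AG p) = {s4, s5}
A[a U AG p]: least fixpoint, start Z0 = Sat(AG p) = {s4, s5}, add states in Sat(a) with every successor in Z. Z1 = {s1, s4, s5}; fixed.
Sat(A[a U AG p]) = {s1, s4, s5}
s0 ∉ Sat(A[a U AG p]) = {s1, s4, s5}, so the formula does not hold at s0.

No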